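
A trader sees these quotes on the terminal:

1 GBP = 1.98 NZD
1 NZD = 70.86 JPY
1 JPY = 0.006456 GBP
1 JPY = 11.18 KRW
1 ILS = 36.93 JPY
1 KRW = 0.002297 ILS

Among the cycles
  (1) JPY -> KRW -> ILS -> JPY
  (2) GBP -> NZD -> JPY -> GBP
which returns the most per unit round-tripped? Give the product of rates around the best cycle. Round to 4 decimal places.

0.9484

(1) 11.18 × 0.002297 × 36.93 = 0.94838
(2) 1.98 × 70.86 × 0.006456 = 0.90579
Highest is cycle (1) at 0.9484 (≤1, no arbitrage).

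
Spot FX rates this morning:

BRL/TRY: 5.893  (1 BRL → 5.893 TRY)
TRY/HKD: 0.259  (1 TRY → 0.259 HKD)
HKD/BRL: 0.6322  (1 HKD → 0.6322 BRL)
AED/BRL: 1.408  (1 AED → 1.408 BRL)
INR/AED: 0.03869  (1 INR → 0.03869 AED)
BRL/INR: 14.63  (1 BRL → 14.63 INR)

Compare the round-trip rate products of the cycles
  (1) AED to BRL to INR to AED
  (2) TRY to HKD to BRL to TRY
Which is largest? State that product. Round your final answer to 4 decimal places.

0.9649

(1) 1.408 × 14.63 × 0.03869 = 0.79698
(2) 0.259 × 0.6322 × 5.893 = 0.96492
Highest is cycle (2) at 0.9649 (≤1, no arbitrage).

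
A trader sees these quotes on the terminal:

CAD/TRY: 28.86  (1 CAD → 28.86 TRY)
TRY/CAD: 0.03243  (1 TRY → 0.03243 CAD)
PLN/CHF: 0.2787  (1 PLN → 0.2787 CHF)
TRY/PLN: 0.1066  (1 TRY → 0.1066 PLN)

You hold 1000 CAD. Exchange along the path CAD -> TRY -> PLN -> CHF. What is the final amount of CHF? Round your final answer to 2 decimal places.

1000 CAD × 28.86 = 28860 TRY
28860 TRY × 0.1066 = 3076.476 PLN
3076.476 PLN × 0.2787 = 857.4138612 CHF

857.41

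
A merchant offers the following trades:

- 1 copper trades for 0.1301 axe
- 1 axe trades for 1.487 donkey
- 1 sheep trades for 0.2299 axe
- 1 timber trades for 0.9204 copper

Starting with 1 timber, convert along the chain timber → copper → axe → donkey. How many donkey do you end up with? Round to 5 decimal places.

0.17806

1 timber × 0.9204 = 0.9204 copper
0.9204 copper × 0.1301 = 0.11974404 axe
0.11974404 axe × 1.487 = 0.17805938748 donkey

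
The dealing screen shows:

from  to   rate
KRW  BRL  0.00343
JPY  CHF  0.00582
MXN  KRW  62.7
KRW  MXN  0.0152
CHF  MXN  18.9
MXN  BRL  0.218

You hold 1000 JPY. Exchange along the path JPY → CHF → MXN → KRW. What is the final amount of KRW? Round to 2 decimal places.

1000 JPY × 0.00582 = 5.82 CHF
5.82 CHF × 18.9 = 109.998 MXN
109.998 MXN × 62.7 = 6896.8746 KRW

6896.87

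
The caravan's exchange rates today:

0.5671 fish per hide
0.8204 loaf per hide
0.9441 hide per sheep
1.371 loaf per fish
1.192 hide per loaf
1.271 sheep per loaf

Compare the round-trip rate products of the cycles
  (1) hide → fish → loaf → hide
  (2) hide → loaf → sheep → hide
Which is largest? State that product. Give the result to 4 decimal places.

(1) 0.5671 × 1.371 × 1.192 = 0.92677
(2) 0.8204 × 1.271 × 0.9441 = 0.98444
Highest is cycle (2) at 0.9844 (≤1, no arbitrage).

0.9844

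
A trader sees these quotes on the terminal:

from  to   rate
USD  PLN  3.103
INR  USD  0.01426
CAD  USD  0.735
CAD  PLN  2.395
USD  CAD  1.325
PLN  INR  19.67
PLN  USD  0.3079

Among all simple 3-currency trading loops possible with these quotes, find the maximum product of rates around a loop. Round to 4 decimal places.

PLN→USD→CAD→PLN: 0.3079 × 1.325 × 2.395 = 0.97708
PLN→INR→USD→PLN: 19.67 × 0.01426 × 3.103 = 0.87037
Maximum is PLN→USD→CAD→PLN at 0.9771; no arbitrage — every cycle loses value.

0.9771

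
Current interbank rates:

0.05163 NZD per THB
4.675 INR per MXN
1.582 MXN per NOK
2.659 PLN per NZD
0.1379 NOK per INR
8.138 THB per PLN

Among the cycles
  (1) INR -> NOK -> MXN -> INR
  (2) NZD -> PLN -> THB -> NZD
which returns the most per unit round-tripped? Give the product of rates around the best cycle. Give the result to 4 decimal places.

1.1172

(1) 0.1379 × 1.582 × 4.675 = 1.01989
(2) 2.659 × 8.138 × 0.05163 = 1.11722
Highest is cycle (2) at 1.1172 (>1, arbitrage).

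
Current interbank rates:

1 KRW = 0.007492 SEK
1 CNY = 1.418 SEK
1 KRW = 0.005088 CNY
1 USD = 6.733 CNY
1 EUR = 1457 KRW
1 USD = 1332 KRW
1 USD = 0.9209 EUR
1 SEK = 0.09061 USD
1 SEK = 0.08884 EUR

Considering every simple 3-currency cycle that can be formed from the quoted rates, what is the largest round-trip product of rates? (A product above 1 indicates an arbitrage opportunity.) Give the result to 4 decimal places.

SEK→EUR→KRW→SEK: 0.08884 × 1457 × 0.007492 = 0.96976
SEK→USD→KRW→SEK: 0.09061 × 1332 × 0.007492 = 0.90423
CNY→SEK→USD→CNY: 1.418 × 0.09061 × 6.733 = 0.86509
Maximum is SEK→EUR→KRW→SEK at 0.9698; no arbitrage — every cycle loses value.

0.9698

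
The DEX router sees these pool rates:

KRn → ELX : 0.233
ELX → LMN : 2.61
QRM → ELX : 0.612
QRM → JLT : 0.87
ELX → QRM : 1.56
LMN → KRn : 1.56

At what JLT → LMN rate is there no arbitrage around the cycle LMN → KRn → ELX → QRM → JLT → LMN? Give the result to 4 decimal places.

Known legs of the cycle: 1.56 × 0.233 × 1.56 × 0.87 = 0.493315056
For no arbitrage the full-cycle product must be 1, so the missing rate is 1 / 0.493315056 ≈ 2.027102.

2.0271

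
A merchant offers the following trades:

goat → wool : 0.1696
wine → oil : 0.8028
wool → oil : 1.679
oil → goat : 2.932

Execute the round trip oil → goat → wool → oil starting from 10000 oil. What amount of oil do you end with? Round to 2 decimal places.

10000 oil × 2.932 = 29320 goat
29320 goat × 0.1696 = 4972.672 wool
4972.672 wool × 1.679 = 8349.116288 oil

8349.12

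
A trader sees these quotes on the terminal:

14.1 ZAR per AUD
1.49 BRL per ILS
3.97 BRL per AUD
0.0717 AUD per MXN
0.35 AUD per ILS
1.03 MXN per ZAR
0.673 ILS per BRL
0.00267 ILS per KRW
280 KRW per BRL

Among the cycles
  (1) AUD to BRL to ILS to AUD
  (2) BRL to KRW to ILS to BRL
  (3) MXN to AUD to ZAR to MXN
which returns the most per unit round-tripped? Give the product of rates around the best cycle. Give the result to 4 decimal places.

1.1139

(1) 3.97 × 0.673 × 0.35 = 0.93513
(2) 280 × 0.00267 × 1.49 = 1.11392
(3) 0.0717 × 14.1 × 1.03 = 1.04130
Highest is cycle (2) at 1.1139 (>1, arbitrage).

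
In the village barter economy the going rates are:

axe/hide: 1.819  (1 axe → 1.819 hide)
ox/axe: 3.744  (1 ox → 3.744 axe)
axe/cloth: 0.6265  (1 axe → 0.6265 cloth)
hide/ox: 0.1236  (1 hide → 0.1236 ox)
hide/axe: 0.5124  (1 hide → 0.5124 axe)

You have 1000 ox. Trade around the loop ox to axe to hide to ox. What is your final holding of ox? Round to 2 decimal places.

1000 ox × 3.744 = 3744 axe
3744 axe × 1.819 = 6810.336 hide
6810.336 hide × 0.1236 = 841.7575296 ox

841.76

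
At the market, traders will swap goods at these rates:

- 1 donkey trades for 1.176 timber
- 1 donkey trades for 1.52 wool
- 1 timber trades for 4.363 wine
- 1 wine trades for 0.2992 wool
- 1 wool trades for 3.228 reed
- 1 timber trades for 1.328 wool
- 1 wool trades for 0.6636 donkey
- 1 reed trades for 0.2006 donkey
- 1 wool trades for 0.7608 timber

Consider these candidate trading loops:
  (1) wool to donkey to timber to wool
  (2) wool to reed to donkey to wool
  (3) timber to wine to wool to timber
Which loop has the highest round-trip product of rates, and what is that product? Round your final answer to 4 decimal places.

1.0364

(1) 0.6636 × 1.176 × 1.328 = 1.03636
(2) 3.228 × 0.2006 × 1.52 = 0.98426
(3) 4.363 × 0.2992 × 0.7608 = 0.99316
Highest is cycle (1) at 1.0364 (>1, arbitrage).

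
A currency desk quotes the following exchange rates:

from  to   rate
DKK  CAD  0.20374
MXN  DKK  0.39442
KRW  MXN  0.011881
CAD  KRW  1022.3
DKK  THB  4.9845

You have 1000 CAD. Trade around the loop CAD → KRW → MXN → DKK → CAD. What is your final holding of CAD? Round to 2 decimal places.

976.04

1000 CAD × 1022.3 = 1022300 KRW
1022300 KRW × 0.011881 = 12145.9463 MXN
12145.9463 MXN × 0.39442 = 4790.604139646 DKK
4790.604139646 DKK × 0.20374 = 976.03768741147604 CAD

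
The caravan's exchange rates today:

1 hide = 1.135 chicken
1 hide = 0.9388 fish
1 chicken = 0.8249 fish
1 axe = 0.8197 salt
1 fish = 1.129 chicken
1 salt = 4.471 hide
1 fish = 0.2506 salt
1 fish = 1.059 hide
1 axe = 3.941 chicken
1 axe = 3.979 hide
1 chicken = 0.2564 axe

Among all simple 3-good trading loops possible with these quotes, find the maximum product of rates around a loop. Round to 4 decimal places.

1.1579

hide→chicken→axe→hide: 1.135 × 0.2564 × 3.979 = 1.15794
hide→fish→salt→hide: 0.9388 × 0.2506 × 4.471 = 1.05186
hide→chicken→fish→hide: 1.135 × 0.8249 × 1.059 = 0.99150
Maximum is hide→chicken→axe→hide at 1.1579; arbitrage exists.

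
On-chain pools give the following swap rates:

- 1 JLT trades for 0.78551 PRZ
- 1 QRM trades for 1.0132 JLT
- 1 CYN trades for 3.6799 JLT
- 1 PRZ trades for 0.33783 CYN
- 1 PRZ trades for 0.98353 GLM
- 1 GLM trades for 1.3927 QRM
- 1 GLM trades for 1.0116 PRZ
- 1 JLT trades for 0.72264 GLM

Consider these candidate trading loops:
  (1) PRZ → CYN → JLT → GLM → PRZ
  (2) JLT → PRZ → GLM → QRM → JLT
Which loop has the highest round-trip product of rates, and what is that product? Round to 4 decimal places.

1.0902

(1) 0.33783 × 3.6799 × 0.72264 × 1.0116 = 0.90879
(2) 0.78551 × 0.98353 × 1.3927 × 1.0132 = 1.09016
Highest is cycle (2) at 1.0902 (>1, arbitrage).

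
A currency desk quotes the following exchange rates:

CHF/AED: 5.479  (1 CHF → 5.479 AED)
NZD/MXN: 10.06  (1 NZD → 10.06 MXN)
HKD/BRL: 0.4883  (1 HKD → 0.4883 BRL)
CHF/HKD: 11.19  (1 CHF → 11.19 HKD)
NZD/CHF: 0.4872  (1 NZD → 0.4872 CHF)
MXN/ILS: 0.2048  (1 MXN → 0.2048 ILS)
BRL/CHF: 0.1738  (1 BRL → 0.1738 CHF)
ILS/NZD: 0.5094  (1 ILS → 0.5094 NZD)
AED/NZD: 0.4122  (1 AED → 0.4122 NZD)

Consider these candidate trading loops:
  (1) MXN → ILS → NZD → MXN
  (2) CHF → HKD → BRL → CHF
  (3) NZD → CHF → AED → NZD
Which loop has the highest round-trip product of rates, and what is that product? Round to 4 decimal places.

(1) 0.2048 × 0.5094 × 10.06 = 1.04951
(2) 11.19 × 0.4883 × 0.1738 = 0.94966
(3) 0.4872 × 5.479 × 0.4122 = 1.10031
Highest is cycle (3) at 1.1003 (>1, arbitrage).

1.1003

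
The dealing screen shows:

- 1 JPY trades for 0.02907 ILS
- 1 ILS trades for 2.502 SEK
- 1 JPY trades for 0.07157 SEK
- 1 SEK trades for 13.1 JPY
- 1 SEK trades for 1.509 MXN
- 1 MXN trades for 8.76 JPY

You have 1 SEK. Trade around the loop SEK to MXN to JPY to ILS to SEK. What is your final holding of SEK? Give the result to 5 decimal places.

1 SEK × 1.509 = 1.509 MXN
1.509 MXN × 8.76 = 13.21884 JPY
13.21884 JPY × 0.02907 = 0.3842716788 ILS
0.3842716788 ILS × 2.502 = 0.9614477403576 SEK

0.96145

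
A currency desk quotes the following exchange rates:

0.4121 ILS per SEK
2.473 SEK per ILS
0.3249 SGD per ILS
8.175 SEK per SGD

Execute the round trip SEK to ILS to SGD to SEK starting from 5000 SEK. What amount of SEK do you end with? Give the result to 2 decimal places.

5472.81

5000 SEK × 0.4121 = 2060.5 ILS
2060.5 ILS × 0.3249 = 669.45645 SGD
669.45645 SGD × 8.175 = 5472.80647875 SEK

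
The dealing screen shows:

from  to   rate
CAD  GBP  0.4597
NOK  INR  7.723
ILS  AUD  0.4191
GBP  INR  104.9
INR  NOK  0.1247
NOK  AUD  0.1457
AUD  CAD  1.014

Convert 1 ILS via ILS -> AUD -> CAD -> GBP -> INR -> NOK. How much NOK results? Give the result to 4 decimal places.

1 ILS × 0.4191 = 0.4191 AUD
0.4191 AUD × 1.014 = 0.4249674 CAD
0.4249674 CAD × 0.4597 = 0.19535751378 GBP
0.19535751378 GBP × 104.9 = 20.493003195522 INR
20.493003195522 INR × 0.1247 = 2.5554774984815934 NOK

2.5555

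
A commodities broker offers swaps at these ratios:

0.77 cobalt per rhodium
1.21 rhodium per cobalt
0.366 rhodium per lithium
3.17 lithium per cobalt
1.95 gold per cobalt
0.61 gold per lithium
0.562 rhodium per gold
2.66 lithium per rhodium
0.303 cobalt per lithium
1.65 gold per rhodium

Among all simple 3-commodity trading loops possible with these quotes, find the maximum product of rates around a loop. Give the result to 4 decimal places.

0.9752

rhodium→lithium→cobalt→rhodium: 2.66 × 0.303 × 1.21 = 0.97524
rhodium→lithium→gold→rhodium: 2.66 × 0.61 × 0.562 = 0.91190
rhodium→cobalt→lithium→rhodium: 0.77 × 3.17 × 0.366 = 0.89337
rhodium→cobalt→gold→rhodium: 0.77 × 1.95 × 0.562 = 0.84384
Maximum is rhodium→lithium→cobalt→rhodium at 0.9752; no arbitrage — every cycle loses value.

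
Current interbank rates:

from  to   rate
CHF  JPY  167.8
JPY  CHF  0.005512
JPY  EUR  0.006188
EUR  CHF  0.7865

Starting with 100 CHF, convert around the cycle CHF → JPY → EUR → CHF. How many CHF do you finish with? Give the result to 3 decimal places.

81.666

100 CHF × 167.8 = 16780 JPY
16780 JPY × 0.006188 = 103.83464 EUR
103.83464 EUR × 0.7865 = 81.66594436 CHF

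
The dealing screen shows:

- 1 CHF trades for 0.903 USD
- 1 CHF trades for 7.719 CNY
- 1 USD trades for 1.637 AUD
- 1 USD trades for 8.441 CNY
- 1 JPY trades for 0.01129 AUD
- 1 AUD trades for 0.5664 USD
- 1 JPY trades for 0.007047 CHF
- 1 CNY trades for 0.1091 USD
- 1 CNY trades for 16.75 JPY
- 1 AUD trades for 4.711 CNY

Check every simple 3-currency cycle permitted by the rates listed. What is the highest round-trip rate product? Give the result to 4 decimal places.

CHF→CNY→JPY→CHF: 7.719 × 16.75 × 0.007047 = 0.91113
JPY→AUD→CNY→JPY: 0.01129 × 4.711 × 16.75 = 0.89089
AUD→CNY→USD→AUD: 4.711 × 0.1091 × 1.637 = 0.84137
Maximum is CHF→CNY→JPY→CHF at 0.9111; no arbitrage — every cycle loses value.

0.9111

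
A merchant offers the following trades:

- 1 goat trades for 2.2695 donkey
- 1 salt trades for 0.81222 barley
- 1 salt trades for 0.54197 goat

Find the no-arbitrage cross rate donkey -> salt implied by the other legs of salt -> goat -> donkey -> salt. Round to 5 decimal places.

Known legs of the cycle: 0.54197 × 2.2695 = 1.230000915
For no arbitrage the full-cycle product must be 1, so the missing rate is 1 / 1.230000915 ≈ 0.8130075.

0.81301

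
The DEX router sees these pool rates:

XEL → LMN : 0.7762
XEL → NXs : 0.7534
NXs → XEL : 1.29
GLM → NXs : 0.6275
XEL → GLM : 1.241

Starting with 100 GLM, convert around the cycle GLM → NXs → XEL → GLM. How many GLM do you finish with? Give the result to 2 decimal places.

100.46

100 GLM × 0.6275 = 62.75 NXs
62.75 NXs × 1.29 = 80.9475 XEL
80.9475 XEL × 1.241 = 100.4558475 GLM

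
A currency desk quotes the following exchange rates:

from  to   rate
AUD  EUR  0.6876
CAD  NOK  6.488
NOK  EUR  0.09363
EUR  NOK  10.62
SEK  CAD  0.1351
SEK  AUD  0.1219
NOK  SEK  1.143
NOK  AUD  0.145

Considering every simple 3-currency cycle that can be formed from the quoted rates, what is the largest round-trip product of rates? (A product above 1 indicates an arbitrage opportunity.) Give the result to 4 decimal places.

NOK→AUD→EUR→NOK: 0.145 × 0.6876 × 10.62 = 1.05884
SEK→CAD→NOK→SEK: 0.1351 × 6.488 × 1.143 = 1.00187
Maximum is NOK→AUD→EUR→NOK at 1.0588; arbitrage exists.

1.0588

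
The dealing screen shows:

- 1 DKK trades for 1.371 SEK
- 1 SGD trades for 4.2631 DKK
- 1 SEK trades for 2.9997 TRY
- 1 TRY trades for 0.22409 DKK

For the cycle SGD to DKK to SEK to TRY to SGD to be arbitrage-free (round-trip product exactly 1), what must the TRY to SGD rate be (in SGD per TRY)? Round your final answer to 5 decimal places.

Known legs of the cycle: 4.2631 × 1.371 × 2.9997 = 17.53237688697
For no arbitrage the full-cycle product must be 1, so the missing rate is 1 / 17.53237688697 ≈ 0.0570373.

0.05704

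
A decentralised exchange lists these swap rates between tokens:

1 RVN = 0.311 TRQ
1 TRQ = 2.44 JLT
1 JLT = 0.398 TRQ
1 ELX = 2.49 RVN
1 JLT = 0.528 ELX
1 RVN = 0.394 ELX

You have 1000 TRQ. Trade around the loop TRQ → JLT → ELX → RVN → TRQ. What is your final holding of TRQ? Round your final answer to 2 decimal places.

1000 TRQ × 2.44 = 2440 JLT
2440 JLT × 0.528 = 1288.32 ELX
1288.32 ELX × 2.49 = 3207.9168 RVN
3207.9168 RVN × 0.311 = 997.6621248 TRQ

997.66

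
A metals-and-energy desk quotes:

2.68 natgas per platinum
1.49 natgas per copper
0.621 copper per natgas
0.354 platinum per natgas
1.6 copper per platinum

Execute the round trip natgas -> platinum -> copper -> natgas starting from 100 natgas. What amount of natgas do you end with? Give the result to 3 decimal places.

84.394

100 natgas × 0.354 = 35.4 platinum
35.4 platinum × 1.6 = 56.64 copper
56.64 copper × 1.49 = 84.3936 natgas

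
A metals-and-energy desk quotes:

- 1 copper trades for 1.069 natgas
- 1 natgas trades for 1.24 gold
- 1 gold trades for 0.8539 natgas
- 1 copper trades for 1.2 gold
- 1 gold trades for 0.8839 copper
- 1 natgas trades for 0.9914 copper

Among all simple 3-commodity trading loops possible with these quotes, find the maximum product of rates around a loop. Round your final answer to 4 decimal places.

copper→natgas→gold→copper: 1.069 × 1.24 × 0.8839 = 1.17166
copper→gold→natgas→copper: 1.2 × 0.8539 × 0.9914 = 1.01587
Maximum is copper→natgas→gold→copper at 1.1717; arbitrage exists.

1.1717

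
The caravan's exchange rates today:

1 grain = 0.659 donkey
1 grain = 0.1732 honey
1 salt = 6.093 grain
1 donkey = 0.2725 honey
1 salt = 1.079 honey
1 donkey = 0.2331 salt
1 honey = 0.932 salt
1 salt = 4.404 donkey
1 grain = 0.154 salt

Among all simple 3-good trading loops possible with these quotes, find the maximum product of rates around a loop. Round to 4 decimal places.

donkey→honey→salt→donkey: 0.2725 × 0.932 × 4.404 = 1.11848
grain→honey→salt→grain: 0.1732 × 0.932 × 6.093 = 0.98355
grain→donkey→salt→grain: 0.659 × 0.2331 × 6.093 = 0.93596
Maximum is donkey→honey→salt→donkey at 1.1185; arbitrage exists.

1.1185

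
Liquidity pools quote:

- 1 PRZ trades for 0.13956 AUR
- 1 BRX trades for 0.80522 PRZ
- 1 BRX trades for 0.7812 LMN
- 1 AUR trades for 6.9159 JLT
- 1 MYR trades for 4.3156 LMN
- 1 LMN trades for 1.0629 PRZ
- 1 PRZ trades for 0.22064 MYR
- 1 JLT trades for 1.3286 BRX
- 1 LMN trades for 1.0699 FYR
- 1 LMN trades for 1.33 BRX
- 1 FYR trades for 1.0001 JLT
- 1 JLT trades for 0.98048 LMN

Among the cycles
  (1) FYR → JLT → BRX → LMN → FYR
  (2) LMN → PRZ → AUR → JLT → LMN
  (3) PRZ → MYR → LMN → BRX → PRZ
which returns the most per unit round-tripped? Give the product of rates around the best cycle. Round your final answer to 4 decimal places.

(1) 1.0001 × 1.3286 × 0.7812 × 1.0699 = 1.11056
(2) 1.0629 × 0.13956 × 6.9159 × 0.98048 = 1.00587
(3) 0.22064 × 4.3156 × 1.33 × 0.80522 = 1.01975
Highest is cycle (1) at 1.1106 (>1, arbitrage).

1.1106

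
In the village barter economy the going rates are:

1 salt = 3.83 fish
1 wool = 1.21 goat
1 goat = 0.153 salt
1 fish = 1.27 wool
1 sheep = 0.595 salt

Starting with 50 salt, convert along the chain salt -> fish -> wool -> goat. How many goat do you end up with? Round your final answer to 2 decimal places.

294.28

50 salt × 3.83 = 191.5 fish
191.5 fish × 1.27 = 243.205 wool
243.205 wool × 1.21 = 294.27805 goat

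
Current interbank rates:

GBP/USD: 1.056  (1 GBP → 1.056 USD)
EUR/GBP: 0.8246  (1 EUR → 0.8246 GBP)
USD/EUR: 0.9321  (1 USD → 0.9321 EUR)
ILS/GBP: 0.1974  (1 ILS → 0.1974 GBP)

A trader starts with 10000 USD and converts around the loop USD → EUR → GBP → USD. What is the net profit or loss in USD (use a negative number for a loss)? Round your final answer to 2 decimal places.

-1883.48

10000 USD × 0.9321 = 9321 EUR
9321 EUR × 0.8246 = 7686.0966 GBP
7686.0966 GBP × 1.056 = 8116.5180096 USD
Net change: 8116.5180096 − 10000 = -1883.4819904 USD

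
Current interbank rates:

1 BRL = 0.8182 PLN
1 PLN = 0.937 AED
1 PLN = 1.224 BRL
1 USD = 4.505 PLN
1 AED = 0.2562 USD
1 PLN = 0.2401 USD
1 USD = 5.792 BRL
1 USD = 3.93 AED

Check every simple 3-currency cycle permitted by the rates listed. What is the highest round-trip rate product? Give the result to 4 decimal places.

BRL→PLN→USD→BRL: 0.8182 × 0.2401 × 5.792 = 1.13784
USD→PLN→AED→USD: 4.505 × 0.937 × 0.2562 = 1.08147
Maximum is BRL→PLN→USD→BRL at 1.1378; arbitrage exists.

1.1378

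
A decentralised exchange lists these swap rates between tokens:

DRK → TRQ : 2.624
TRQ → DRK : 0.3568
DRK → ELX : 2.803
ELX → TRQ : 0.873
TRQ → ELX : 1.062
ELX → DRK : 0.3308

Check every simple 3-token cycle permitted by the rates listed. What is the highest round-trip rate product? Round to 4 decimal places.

TRQ→ELX→DRK→TRQ: 1.062 × 0.3308 × 2.624 = 0.92184
TRQ→DRK→ELX→TRQ: 0.3568 × 2.803 × 0.873 = 0.87310
Maximum is TRQ→ELX→DRK→TRQ at 0.9218; no arbitrage — every cycle loses value.

0.9218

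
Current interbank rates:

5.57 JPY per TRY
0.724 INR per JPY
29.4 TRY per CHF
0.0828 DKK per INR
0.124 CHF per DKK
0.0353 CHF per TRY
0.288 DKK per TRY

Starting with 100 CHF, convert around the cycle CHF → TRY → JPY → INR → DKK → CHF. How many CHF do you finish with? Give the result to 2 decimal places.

100 CHF × 29.4 = 2940 TRY
2940 TRY × 5.57 = 16375.8 JPY
16375.8 JPY × 0.724 = 11856.0792 INR
11856.0792 INR × 0.0828 = 981.68335776 DKK
981.68335776 DKK × 0.124 = 121.72873636224 CHF

121.73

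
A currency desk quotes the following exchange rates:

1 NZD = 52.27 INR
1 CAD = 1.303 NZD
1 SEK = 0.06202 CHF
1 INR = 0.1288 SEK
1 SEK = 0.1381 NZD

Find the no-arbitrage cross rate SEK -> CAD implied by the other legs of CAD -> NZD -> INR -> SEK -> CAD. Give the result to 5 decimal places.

0.11400

Known legs of the cycle: 1.303 × 52.27 × 0.1288 = 8.772285928
For no arbitrage the full-cycle product must be 1, so the missing rate is 1 / 8.772285928 ≈ 0.1139954.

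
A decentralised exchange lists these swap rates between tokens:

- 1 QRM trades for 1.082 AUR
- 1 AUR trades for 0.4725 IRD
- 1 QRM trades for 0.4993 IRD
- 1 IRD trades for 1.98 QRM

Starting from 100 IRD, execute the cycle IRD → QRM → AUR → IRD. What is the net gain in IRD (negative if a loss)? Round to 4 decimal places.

1.2265

100 IRD × 1.98 = 198 QRM
198 QRM × 1.082 = 214.236 AUR
214.236 AUR × 0.4725 = 101.22651 IRD
Net change: 101.22651 − 100 = 1.22651 IRD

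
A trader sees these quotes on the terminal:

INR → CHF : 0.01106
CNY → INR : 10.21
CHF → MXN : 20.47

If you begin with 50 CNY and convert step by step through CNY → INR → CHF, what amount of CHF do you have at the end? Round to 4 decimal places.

50 CNY × 10.21 = 510.5 INR
510.5 INR × 0.01106 = 5.64613 CHF

5.6461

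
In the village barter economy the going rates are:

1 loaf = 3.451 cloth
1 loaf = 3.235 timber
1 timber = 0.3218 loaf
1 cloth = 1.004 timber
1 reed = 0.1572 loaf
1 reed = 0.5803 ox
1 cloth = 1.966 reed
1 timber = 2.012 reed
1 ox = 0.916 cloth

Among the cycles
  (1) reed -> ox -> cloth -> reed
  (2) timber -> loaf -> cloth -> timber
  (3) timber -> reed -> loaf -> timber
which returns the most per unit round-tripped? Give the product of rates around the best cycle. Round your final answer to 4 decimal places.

(1) 0.5803 × 0.916 × 1.966 = 1.04504
(2) 0.3218 × 3.451 × 1.004 = 1.11497
(3) 2.012 × 0.1572 × 3.235 = 1.02319
Highest is cycle (2) at 1.1150 (>1, arbitrage).

1.1150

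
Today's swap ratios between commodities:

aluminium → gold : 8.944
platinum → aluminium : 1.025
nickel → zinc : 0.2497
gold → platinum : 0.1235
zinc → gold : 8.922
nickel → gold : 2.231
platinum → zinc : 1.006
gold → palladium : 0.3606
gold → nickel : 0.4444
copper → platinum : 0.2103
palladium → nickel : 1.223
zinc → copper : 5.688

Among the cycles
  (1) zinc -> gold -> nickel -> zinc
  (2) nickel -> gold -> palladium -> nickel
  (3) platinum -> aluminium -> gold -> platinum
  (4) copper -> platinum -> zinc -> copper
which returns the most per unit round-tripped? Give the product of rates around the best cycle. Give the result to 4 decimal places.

(1) 8.922 × 0.4444 × 0.2497 = 0.99004
(2) 2.231 × 0.3606 × 1.223 = 0.98390
(3) 1.025 × 8.944 × 0.1235 = 1.13220
(4) 0.2103 × 1.006 × 5.688 = 1.20336
Highest is cycle (4) at 1.2034 (>1, arbitrage).

1.2034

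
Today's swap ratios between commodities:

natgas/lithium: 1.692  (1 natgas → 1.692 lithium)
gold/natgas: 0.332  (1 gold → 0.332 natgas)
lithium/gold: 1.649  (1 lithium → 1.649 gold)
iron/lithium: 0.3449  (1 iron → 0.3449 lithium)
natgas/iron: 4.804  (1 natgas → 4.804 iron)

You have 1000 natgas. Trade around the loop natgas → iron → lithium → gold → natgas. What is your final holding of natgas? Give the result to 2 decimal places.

907.10

1000 natgas × 4.804 = 4804 iron
4804 iron × 0.3449 = 1656.8996 lithium
1656.8996 lithium × 1.649 = 2732.2274404 gold
2732.2274404 gold × 0.332 = 907.0995102128 natgas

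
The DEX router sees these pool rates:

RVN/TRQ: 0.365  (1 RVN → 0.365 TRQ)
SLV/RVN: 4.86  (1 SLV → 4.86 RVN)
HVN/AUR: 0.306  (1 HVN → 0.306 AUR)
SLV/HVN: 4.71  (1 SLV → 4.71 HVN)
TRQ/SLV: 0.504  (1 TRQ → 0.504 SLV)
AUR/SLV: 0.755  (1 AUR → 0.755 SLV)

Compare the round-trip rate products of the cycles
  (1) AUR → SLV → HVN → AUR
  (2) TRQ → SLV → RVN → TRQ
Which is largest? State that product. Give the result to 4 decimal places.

(1) 0.755 × 4.71 × 0.306 = 1.08815
(2) 0.504 × 4.86 × 0.365 = 0.89405
Highest is cycle (1) at 1.0882 (>1, arbitrage).

1.0882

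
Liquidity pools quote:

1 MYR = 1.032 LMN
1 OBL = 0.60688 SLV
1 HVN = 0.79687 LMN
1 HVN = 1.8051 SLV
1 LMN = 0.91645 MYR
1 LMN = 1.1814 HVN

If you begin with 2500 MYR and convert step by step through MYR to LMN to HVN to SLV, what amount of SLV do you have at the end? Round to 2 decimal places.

2500 MYR × 1.032 = 2580 LMN
2580 LMN × 1.1814 = 3048.012 HVN
3048.012 HVN × 1.8051 = 5501.9664612 SLV

5501.97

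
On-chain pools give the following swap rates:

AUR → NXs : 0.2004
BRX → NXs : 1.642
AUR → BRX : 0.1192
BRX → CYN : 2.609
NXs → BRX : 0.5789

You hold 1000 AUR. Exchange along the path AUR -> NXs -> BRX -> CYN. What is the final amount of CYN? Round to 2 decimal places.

302.67

1000 AUR × 0.2004 = 200.4 NXs
200.4 NXs × 0.5789 = 116.01156 BRX
116.01156 BRX × 2.609 = 302.67416004 CYN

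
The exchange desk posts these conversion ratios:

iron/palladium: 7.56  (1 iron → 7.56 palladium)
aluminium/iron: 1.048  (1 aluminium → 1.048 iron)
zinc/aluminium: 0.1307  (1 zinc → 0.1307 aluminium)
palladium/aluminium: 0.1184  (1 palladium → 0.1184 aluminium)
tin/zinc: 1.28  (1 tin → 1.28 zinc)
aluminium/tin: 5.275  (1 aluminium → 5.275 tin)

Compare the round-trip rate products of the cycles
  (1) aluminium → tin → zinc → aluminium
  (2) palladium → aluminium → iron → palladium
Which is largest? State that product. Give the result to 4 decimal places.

(1) 5.275 × 1.28 × 0.1307 = 0.88249
(2) 0.1184 × 1.048 × 7.56 = 0.93807
Highest is cycle (2) at 0.9381 (≤1, no arbitrage).

0.9381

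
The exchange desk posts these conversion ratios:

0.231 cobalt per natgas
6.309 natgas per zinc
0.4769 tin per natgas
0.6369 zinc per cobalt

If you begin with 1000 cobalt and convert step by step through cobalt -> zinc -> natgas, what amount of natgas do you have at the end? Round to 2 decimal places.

4018.20

1000 cobalt × 0.6369 = 636.9 zinc
636.9 zinc × 6.309 = 4018.2021 natgas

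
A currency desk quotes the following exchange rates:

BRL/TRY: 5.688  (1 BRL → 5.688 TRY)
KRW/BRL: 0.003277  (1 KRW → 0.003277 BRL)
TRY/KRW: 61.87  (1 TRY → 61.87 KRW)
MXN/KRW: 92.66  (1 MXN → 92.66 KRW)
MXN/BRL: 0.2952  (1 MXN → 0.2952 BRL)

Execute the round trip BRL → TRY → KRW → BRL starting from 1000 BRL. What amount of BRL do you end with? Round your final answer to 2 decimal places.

1153.23

1000 BRL × 5.688 = 5688 TRY
5688 TRY × 61.87 = 351916.56 KRW
351916.56 KRW × 0.003277 = 1153.23056712 BRL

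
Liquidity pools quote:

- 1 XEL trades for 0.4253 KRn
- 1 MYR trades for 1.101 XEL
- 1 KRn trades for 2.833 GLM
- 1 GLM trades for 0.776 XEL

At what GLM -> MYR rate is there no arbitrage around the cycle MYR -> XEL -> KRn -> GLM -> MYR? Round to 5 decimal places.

0.75383

Known legs of the cycle: 1.101 × 0.4253 × 2.833 = 1.3265672649
For no arbitrage the full-cycle product must be 1, so the missing rate is 1 / 1.3265672649 ≈ 0.7538253.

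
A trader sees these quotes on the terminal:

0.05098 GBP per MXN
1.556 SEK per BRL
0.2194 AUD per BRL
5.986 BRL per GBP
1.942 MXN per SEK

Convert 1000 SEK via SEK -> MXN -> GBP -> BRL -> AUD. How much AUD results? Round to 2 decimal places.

130.02

1000 SEK × 1.942 = 1942 MXN
1942 MXN × 0.05098 = 99.00316 GBP
99.00316 GBP × 5.986 = 592.63291576 BRL
592.63291576 BRL × 0.2194 = 130.023661717744 AUD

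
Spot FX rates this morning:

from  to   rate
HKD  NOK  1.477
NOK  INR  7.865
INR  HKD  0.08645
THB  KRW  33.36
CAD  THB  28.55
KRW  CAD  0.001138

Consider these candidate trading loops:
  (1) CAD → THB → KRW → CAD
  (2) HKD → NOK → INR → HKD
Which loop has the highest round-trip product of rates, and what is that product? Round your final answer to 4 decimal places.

(1) 28.55 × 33.36 × 0.001138 = 1.08386
(2) 1.477 × 7.865 × 0.08645 = 1.00426
Highest is cycle (1) at 1.0839 (>1, arbitrage).

1.0839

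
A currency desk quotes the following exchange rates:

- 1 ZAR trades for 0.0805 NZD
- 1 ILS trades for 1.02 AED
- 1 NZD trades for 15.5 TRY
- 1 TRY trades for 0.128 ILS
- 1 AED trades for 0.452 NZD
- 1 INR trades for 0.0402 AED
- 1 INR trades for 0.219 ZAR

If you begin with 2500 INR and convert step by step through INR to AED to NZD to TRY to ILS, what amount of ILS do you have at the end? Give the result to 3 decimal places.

90.125

2500 INR × 0.0402 = 100.5 AED
100.5 AED × 0.452 = 45.426 NZD
45.426 NZD × 15.5 = 704.103 TRY
704.103 TRY × 0.128 = 90.125184 ILS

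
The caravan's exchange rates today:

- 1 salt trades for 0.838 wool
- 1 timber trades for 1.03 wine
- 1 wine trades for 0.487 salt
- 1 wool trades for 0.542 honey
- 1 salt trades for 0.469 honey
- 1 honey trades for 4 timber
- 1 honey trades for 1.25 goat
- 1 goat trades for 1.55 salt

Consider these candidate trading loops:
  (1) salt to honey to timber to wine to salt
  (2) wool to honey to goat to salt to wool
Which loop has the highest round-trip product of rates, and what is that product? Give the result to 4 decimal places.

(1) 0.469 × 4 × 1.03 × 0.487 = 0.94102
(2) 0.542 × 1.25 × 1.55 × 0.838 = 0.88000
Highest is cycle (1) at 0.9410 (≤1, no arbitrage).

0.9410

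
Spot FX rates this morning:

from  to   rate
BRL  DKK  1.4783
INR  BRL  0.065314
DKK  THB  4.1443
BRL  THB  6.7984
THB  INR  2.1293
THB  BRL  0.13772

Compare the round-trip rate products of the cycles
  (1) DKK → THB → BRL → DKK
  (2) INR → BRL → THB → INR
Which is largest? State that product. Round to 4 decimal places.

(1) 4.1443 × 0.13772 × 1.4783 = 0.84374
(2) 0.065314 × 6.7984 × 2.1293 = 0.94547
Highest is cycle (2) at 0.9455 (≤1, no arbitrage).

0.9455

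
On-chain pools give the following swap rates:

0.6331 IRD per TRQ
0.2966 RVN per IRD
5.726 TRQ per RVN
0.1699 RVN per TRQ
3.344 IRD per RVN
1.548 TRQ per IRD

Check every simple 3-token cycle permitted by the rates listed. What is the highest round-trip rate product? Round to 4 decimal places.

RVN→TRQ→IRD→RVN: 5.726 × 0.6331 × 0.2966 = 1.07521
RVN→IRD→TRQ→RVN: 3.344 × 1.548 × 0.1699 = 0.87949
Maximum is RVN→TRQ→IRD→RVN at 1.0752; arbitrage exists.

1.0752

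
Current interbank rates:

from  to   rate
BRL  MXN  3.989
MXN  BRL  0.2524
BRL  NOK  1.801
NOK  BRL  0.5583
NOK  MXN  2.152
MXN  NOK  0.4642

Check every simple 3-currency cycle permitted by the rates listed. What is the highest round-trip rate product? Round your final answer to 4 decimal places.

1.0338

NOK→BRL→MXN→NOK: 0.5583 × 3.989 × 0.4642 = 1.03380
NOK→MXN→BRL→NOK: 2.152 × 0.2524 × 1.801 = 0.97824
Maximum is NOK→BRL→MXN→NOK at 1.0338; arbitrage exists.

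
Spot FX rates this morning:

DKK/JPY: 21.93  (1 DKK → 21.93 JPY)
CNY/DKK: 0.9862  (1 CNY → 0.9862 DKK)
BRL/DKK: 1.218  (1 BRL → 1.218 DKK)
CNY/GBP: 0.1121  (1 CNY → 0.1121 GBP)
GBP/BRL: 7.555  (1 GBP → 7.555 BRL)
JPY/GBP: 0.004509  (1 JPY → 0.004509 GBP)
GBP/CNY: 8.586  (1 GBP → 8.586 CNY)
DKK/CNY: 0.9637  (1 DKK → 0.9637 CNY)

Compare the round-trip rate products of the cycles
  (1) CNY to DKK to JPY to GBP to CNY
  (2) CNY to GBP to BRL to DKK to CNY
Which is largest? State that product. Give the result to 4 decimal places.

0.9941

(1) 0.9862 × 21.93 × 0.004509 × 8.586 = 0.83729
(2) 0.1121 × 7.555 × 1.218 × 0.9637 = 0.99410
Highest is cycle (2) at 0.9941 (≤1, no arbitrage).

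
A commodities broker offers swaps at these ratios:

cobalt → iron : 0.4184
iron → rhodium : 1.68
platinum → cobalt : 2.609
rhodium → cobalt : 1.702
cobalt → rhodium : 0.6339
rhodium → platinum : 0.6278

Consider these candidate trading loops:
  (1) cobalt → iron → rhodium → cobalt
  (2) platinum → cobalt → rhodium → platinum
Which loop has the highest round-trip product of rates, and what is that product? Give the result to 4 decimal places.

(1) 0.4184 × 1.68 × 1.702 = 1.19636
(2) 2.609 × 0.6339 × 0.6278 = 1.03828
Highest is cycle (1) at 1.1964 (>1, arbitrage).

1.1964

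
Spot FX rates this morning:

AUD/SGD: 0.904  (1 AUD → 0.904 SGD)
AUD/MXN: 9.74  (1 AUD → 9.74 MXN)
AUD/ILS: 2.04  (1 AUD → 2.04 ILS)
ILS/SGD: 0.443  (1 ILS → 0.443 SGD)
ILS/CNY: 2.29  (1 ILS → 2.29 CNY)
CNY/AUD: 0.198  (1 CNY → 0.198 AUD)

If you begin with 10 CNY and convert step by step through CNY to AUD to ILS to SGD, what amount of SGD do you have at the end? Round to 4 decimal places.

1.7894

10 CNY × 0.198 = 1.98 AUD
1.98 AUD × 2.04 = 4.0392 ILS
4.0392 ILS × 0.443 = 1.7893656 SGD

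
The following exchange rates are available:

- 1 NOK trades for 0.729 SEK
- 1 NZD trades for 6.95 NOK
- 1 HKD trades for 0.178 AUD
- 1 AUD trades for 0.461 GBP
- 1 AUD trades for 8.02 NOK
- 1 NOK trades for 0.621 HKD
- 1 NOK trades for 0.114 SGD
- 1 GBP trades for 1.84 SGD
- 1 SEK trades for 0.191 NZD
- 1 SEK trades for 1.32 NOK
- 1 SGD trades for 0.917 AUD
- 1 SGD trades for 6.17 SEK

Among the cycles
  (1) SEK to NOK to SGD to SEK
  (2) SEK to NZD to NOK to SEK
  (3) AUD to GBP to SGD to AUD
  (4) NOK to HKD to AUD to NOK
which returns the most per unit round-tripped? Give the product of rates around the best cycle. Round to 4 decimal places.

0.9677

(1) 1.32 × 0.114 × 6.17 = 0.92846
(2) 0.191 × 6.95 × 0.729 = 0.96771
(3) 0.461 × 1.84 × 0.917 = 0.77784
(4) 0.621 × 0.178 × 8.02 = 0.88651
Highest is cycle (2) at 0.9677 (≤1, no arbitrage).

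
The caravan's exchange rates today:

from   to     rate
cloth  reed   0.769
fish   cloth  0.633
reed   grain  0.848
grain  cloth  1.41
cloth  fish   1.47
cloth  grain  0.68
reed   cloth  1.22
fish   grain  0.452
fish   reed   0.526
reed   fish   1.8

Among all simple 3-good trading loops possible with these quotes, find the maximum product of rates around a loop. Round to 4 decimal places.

0.9433

cloth→fish→reed→cloth: 1.47 × 0.526 × 1.22 = 0.94333
cloth→fish→grain→cloth: 1.47 × 0.452 × 1.41 = 0.93686
cloth→reed→grain→cloth: 0.769 × 0.848 × 1.41 = 0.91948
cloth→reed→fish→cloth: 0.769 × 1.8 × 0.633 = 0.87620
Maximum is cloth→fish→reed→cloth at 0.9433; no arbitrage — every cycle loses value.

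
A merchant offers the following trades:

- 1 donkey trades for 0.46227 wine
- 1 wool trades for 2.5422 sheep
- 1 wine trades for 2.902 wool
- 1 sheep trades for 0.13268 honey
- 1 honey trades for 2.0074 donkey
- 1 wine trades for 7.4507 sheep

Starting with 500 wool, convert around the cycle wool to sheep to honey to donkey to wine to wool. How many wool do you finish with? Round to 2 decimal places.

500 wool × 2.5422 = 1271.1 sheep
1271.1 sheep × 0.13268 = 168.649548 honey
168.649548 honey × 2.0074 = 338.5471026552 donkey
338.5471026552 donkey × 0.46227 = 156.500169144419304 wine
156.500169144419304 wine × 2.902 = 454.163490857104820208 wool

454.16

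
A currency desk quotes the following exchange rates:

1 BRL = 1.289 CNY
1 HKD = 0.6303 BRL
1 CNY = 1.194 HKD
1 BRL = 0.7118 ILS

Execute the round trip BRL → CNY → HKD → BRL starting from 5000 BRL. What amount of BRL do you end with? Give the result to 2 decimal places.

4850.37

5000 BRL × 1.289 = 6445 CNY
6445 CNY × 1.194 = 7695.33 HKD
7695.33 HKD × 0.6303 = 4850.366499 BRL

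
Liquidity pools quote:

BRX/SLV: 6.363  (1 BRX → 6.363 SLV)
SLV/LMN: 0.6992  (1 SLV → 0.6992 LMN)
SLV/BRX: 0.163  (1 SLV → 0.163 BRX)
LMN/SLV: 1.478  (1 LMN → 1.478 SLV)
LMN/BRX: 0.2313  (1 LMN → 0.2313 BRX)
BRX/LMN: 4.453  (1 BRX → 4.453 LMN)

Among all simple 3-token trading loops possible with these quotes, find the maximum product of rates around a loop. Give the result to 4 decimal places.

1.0728

SLV→BRX→LMN→SLV: 0.163 × 4.453 × 1.478 = 1.07279
SLV→LMN→BRX→SLV: 0.6992 × 0.2313 × 6.363 = 1.02906
Maximum is SLV→BRX→LMN→SLV at 1.0728; arbitrage exists.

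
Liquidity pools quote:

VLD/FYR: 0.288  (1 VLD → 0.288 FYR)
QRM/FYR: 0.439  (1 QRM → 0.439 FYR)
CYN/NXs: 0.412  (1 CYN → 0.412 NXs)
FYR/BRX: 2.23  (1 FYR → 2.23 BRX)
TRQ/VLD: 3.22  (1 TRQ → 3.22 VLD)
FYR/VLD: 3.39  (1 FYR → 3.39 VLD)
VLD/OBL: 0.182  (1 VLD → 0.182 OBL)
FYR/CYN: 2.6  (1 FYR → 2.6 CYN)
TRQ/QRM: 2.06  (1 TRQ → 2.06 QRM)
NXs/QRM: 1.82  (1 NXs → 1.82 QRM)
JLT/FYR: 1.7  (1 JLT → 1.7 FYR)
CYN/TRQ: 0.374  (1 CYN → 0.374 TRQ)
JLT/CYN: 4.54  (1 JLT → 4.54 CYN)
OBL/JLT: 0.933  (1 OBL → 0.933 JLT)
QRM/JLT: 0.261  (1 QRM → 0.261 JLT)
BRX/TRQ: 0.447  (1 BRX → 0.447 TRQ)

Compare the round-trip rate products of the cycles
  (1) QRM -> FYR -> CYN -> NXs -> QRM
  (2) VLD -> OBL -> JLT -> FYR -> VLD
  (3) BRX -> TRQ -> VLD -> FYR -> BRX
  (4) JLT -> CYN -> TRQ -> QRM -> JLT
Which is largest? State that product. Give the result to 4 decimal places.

(1) 0.439 × 2.6 × 0.412 × 1.82 = 0.85587
(2) 0.182 × 0.933 × 1.7 × 3.39 = 0.97859
(3) 0.447 × 3.22 × 0.288 × 2.23 = 0.92440
(4) 4.54 × 0.374 × 2.06 × 0.261 = 0.91293
Highest is cycle (2) at 0.9786 (≤1, no arbitrage).

0.9786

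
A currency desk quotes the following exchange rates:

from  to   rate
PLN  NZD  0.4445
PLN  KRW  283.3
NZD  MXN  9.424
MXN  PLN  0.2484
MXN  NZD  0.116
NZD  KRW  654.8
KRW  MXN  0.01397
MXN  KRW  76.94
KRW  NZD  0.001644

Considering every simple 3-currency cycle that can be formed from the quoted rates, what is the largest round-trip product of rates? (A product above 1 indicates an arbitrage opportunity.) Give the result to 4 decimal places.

NZD→MXN→KRW→NZD: 9.424 × 76.94 × 0.001644 = 1.19204
NZD→KRW→MXN→NZD: 654.8 × 0.01397 × 0.116 = 1.06112
NZD→MXN→PLN→NZD: 9.424 × 0.2484 × 0.4445 = 1.04054
KRW→MXN→PLN→KRW: 0.01397 × 0.2484 × 283.3 = 0.98309
Maximum is NZD→MXN→KRW→NZD at 1.1920; arbitrage exists.

1.1920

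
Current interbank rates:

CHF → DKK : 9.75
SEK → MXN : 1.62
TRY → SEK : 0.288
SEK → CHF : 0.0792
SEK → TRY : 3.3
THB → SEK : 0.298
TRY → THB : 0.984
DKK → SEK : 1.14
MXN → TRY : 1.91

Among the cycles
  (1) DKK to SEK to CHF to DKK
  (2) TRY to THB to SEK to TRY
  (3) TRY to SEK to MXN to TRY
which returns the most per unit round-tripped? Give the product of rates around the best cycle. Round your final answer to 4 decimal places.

0.9677

(1) 1.14 × 0.0792 × 9.75 = 0.88031
(2) 0.984 × 0.298 × 3.3 = 0.96767
(3) 0.288 × 1.62 × 1.91 = 0.89113
Highest is cycle (2) at 0.9677 (≤1, no arbitrage).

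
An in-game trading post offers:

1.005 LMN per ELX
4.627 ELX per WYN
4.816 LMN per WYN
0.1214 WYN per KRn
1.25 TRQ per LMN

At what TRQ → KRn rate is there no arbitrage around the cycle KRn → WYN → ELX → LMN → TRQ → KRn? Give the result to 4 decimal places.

Known legs of the cycle: 0.1214 × 4.627 × 1.005 × 1.25 = 0.70565798625
For no arbitrage the full-cycle product must be 1, so the missing rate is 1 / 0.70565798625 ≈ 1.417117.

1.4171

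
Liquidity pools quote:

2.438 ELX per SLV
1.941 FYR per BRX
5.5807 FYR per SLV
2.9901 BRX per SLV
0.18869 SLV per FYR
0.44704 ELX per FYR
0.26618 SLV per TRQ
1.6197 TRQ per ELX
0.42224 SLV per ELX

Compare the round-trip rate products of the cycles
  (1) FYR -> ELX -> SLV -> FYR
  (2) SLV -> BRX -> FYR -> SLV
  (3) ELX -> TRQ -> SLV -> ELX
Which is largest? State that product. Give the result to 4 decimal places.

(1) 0.44704 × 0.42224 × 5.5807 = 1.05340
(2) 2.9901 × 1.941 × 0.18869 = 1.09512
(3) 1.6197 × 0.26618 × 2.438 = 1.05110
Highest is cycle (2) at 1.0951 (>1, arbitrage).

1.0951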